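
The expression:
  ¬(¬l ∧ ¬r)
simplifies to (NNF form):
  l ∨ r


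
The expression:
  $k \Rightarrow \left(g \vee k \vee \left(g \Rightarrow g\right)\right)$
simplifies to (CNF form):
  $\text{True}$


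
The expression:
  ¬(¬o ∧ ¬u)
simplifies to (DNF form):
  o ∨ u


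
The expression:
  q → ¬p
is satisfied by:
  {p: False, q: False}
  {q: True, p: False}
  {p: True, q: False}


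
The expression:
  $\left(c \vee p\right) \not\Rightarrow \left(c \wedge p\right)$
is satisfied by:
  {c: True, p: False}
  {p: True, c: False}


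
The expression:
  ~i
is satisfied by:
  {i: False}


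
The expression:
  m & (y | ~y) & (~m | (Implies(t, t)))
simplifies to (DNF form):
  m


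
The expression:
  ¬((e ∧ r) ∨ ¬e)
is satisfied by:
  {e: True, r: False}


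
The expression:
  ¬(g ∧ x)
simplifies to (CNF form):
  ¬g ∨ ¬x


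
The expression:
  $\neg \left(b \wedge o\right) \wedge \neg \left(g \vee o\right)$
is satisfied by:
  {g: False, o: False}


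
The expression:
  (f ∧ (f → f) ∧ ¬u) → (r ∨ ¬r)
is always true.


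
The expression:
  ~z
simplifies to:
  ~z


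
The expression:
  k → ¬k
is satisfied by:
  {k: False}


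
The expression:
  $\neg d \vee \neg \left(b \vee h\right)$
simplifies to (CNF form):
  $\left(\neg b \vee \neg d\right) \wedge \left(\neg d \vee \neg h\right)$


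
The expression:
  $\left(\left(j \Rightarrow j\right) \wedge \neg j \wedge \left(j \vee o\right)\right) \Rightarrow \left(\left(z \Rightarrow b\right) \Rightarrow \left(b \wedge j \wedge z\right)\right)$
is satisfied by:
  {j: True, z: True, o: False, b: False}
  {j: True, z: False, o: False, b: False}
  {b: True, j: True, z: True, o: False}
  {b: True, j: True, z: False, o: False}
  {z: True, b: False, j: False, o: False}
  {b: False, z: False, j: False, o: False}
  {b: True, z: True, j: False, o: False}
  {b: True, z: False, j: False, o: False}
  {o: True, j: True, z: True, b: False}
  {o: True, j: True, z: False, b: False}
  {b: True, o: True, j: True, z: True}
  {b: True, o: True, j: True, z: False}
  {o: True, z: True, j: False, b: False}


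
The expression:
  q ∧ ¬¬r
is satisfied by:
  {r: True, q: True}


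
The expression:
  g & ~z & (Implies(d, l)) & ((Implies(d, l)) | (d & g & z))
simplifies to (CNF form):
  g & ~z & (l | ~d)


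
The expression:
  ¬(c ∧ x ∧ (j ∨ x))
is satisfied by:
  {c: False, x: False}
  {x: True, c: False}
  {c: True, x: False}


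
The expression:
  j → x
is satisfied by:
  {x: True, j: False}
  {j: False, x: False}
  {j: True, x: True}


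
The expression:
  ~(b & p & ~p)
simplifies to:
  True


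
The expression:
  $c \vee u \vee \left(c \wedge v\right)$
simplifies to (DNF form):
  $c \vee u$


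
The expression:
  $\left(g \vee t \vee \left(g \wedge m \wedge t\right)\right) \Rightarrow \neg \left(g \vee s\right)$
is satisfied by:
  {g: False, s: False, t: False}
  {t: True, g: False, s: False}
  {s: True, g: False, t: False}


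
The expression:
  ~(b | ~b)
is never true.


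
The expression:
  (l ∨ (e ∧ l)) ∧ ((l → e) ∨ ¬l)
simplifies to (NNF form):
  e ∧ l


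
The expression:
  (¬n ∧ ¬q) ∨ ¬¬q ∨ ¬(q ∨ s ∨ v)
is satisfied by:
  {q: True, v: False, s: False, n: False}
  {q: True, s: True, v: False, n: False}
  {q: True, v: True, s: False, n: False}
  {q: True, s: True, v: True, n: False}
  {q: False, v: False, s: False, n: False}
  {s: True, q: False, v: False, n: False}
  {v: True, q: False, s: False, n: False}
  {s: True, v: True, q: False, n: False}
  {n: True, q: True, v: False, s: False}
  {n: True, s: True, q: True, v: False}
  {n: True, q: True, v: True, s: False}
  {n: True, s: True, q: True, v: True}
  {n: True, q: False, v: False, s: False}


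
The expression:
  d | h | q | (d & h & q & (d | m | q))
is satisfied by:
  {d: True, q: True, h: True}
  {d: True, q: True, h: False}
  {d: True, h: True, q: False}
  {d: True, h: False, q: False}
  {q: True, h: True, d: False}
  {q: True, h: False, d: False}
  {h: True, q: False, d: False}


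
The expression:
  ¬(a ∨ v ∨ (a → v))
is never true.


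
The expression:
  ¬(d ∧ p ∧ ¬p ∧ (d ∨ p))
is always true.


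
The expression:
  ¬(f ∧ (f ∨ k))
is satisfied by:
  {f: False}


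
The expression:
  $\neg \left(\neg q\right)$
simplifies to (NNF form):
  $q$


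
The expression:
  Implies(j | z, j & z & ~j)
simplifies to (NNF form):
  ~j & ~z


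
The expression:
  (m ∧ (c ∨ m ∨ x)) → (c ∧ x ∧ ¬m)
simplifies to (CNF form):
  ¬m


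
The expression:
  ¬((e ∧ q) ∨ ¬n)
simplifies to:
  n ∧ (¬e ∨ ¬q)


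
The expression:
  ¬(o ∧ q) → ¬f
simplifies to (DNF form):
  (o ∧ q) ∨ ¬f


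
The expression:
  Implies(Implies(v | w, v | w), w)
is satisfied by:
  {w: True}


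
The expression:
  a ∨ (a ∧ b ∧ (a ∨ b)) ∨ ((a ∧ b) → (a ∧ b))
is always true.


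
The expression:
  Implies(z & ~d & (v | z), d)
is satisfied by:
  {d: True, z: False}
  {z: False, d: False}
  {z: True, d: True}


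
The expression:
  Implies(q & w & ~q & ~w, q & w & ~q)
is always true.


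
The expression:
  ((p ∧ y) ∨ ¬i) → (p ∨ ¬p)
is always true.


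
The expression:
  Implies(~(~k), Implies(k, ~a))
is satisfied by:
  {k: False, a: False}
  {a: True, k: False}
  {k: True, a: False}


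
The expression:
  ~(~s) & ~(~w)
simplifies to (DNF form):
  s & w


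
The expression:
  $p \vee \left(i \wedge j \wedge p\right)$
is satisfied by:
  {p: True}


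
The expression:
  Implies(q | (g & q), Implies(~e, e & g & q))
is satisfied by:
  {e: True, q: False}
  {q: False, e: False}
  {q: True, e: True}


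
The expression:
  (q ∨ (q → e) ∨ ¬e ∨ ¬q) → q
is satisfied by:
  {q: True}


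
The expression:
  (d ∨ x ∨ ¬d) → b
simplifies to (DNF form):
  b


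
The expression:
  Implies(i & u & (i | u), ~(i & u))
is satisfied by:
  {u: False, i: False}
  {i: True, u: False}
  {u: True, i: False}


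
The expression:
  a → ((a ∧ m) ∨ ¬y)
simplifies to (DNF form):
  m ∨ ¬a ∨ ¬y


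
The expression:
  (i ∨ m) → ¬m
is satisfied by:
  {m: False}


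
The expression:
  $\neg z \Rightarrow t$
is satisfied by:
  {t: True, z: True}
  {t: True, z: False}
  {z: True, t: False}


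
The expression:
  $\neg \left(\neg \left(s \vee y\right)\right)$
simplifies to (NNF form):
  $s \vee y$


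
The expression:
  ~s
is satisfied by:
  {s: False}


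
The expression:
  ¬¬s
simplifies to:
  s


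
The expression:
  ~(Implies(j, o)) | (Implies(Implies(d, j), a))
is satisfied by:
  {a: True, d: True, o: False, j: False}
  {a: True, d: False, o: False, j: False}
  {j: True, a: True, d: True, o: False}
  {j: True, a: True, d: False, o: False}
  {a: True, o: True, d: True, j: False}
  {a: True, o: True, d: False, j: False}
  {a: True, o: True, j: True, d: True}
  {a: True, o: True, j: True, d: False}
  {d: True, a: False, o: False, j: False}
  {j: True, d: True, a: False, o: False}
  {j: True, a: False, d: False, o: False}
  {o: True, d: True, a: False, j: False}


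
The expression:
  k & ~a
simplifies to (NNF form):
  k & ~a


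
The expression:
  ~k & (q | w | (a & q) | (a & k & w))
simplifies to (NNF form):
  ~k & (q | w)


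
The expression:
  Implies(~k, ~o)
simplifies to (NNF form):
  k | ~o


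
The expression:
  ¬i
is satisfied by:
  {i: False}


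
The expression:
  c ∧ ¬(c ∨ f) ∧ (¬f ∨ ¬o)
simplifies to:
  False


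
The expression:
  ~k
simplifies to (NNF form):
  ~k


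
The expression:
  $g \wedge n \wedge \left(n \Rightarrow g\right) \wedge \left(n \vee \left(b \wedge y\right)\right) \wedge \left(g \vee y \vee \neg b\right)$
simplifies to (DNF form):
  $g \wedge n$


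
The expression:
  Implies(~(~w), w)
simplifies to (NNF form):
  True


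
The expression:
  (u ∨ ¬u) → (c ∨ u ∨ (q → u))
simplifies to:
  c ∨ u ∨ ¬q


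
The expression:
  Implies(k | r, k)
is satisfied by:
  {k: True, r: False}
  {r: False, k: False}
  {r: True, k: True}


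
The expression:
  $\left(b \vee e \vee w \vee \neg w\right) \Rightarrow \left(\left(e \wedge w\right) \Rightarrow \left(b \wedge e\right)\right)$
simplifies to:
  $b \vee \neg e \vee \neg w$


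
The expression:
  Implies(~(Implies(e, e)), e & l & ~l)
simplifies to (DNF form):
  True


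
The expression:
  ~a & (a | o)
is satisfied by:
  {o: True, a: False}


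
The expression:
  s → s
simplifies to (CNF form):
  True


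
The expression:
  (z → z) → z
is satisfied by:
  {z: True}


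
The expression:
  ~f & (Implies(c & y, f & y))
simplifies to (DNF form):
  (~c & ~f) | (~f & ~y)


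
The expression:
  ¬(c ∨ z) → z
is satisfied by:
  {z: True, c: True}
  {z: True, c: False}
  {c: True, z: False}


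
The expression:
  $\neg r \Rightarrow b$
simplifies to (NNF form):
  $b \vee r$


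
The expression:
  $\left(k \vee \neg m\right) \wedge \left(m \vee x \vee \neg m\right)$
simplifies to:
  $k \vee \neg m$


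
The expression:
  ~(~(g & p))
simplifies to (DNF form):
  g & p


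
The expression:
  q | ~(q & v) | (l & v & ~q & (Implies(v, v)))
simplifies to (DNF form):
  True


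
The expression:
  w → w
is always true.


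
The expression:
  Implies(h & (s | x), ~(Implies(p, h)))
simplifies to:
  ~h | (~s & ~x)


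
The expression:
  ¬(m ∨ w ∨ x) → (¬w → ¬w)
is always true.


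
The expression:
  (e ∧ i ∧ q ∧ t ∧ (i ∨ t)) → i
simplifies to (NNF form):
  True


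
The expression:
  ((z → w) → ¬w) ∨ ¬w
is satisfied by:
  {w: False}


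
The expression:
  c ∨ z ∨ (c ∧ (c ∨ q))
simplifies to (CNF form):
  c ∨ z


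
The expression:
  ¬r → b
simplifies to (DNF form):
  b ∨ r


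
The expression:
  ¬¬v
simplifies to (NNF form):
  v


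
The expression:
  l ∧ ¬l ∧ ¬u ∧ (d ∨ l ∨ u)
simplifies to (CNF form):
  False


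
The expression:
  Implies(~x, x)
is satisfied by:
  {x: True}


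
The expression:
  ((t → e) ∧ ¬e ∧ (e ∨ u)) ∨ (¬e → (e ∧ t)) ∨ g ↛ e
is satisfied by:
  {u: True, e: True, g: True, t: False}
  {e: True, g: True, t: False, u: False}
  {u: True, e: True, g: True, t: True}
  {e: True, g: True, t: True, u: False}
  {e: True, u: True, t: False, g: False}
  {e: True, t: False, g: False, u: False}
  {e: True, u: True, t: True, g: False}
  {e: True, t: True, g: False, u: False}
  {u: True, g: True, t: False, e: False}
  {g: True, u: False, t: False, e: False}
  {u: True, g: True, t: True, e: False}
  {g: True, t: True, u: False, e: False}
  {u: True, t: False, g: False, e: False}


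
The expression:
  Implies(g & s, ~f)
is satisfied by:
  {s: False, g: False, f: False}
  {f: True, s: False, g: False}
  {g: True, s: False, f: False}
  {f: True, g: True, s: False}
  {s: True, f: False, g: False}
  {f: True, s: True, g: False}
  {g: True, s: True, f: False}


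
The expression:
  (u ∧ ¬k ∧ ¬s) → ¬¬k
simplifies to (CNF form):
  k ∨ s ∨ ¬u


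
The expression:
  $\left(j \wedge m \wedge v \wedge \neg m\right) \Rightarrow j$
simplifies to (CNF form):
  $\text{True}$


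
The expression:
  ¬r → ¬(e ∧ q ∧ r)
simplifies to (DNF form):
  True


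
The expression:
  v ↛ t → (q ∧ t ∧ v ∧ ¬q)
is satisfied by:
  {t: True, v: False}
  {v: False, t: False}
  {v: True, t: True}


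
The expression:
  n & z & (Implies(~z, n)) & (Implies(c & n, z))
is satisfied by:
  {z: True, n: True}


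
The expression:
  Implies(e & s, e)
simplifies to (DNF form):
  True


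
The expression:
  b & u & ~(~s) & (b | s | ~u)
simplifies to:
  b & s & u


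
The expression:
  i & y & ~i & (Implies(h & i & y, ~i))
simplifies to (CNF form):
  False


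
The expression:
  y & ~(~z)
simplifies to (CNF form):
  y & z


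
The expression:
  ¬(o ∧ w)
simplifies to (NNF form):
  ¬o ∨ ¬w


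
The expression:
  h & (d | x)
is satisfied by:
  {h: True, x: True, d: True}
  {h: True, x: True, d: False}
  {h: True, d: True, x: False}


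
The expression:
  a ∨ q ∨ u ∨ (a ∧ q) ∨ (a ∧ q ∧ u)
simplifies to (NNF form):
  a ∨ q ∨ u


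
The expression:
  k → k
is always true.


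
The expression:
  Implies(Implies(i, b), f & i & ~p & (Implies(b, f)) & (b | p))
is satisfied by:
  {i: True, f: True, b: False, p: False}
  {i: True, f: False, b: False, p: False}
  {p: True, i: True, f: True, b: False}
  {p: True, i: True, f: False, b: False}
  {b: True, i: True, f: True, p: False}


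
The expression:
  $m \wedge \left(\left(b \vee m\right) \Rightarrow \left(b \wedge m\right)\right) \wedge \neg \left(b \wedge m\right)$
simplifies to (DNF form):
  $\text{False}$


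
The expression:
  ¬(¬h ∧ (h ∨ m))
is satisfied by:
  {h: True, m: False}
  {m: False, h: False}
  {m: True, h: True}


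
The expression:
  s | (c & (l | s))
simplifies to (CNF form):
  (c | s) & (l | s)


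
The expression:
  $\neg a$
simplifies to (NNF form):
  $\neg a$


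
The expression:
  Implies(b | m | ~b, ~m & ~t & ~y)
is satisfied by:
  {y: False, t: False, m: False}


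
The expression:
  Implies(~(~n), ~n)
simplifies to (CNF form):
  ~n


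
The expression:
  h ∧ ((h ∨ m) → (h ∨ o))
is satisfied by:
  {h: True}


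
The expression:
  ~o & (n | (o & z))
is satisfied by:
  {n: True, o: False}


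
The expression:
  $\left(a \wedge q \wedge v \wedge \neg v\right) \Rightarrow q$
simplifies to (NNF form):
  $\text{True}$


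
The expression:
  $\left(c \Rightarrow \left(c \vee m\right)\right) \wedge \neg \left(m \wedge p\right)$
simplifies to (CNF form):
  $\neg m \vee \neg p$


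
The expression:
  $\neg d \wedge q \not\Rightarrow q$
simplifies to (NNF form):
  $\text{False}$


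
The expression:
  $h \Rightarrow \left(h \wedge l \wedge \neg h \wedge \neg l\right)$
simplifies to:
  $\neg h$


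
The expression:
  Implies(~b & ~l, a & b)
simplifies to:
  b | l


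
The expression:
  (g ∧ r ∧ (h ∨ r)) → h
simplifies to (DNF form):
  h ∨ ¬g ∨ ¬r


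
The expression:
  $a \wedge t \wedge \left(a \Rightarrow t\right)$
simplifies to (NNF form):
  $a \wedge t$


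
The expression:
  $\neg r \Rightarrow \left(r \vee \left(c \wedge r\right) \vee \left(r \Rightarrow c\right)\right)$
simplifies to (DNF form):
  $\text{True}$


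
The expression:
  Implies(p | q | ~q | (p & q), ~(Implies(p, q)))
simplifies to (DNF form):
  p & ~q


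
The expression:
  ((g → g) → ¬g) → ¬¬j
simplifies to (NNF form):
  g ∨ j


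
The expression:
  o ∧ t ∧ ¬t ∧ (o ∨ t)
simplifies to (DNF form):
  False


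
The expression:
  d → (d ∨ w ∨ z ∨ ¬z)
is always true.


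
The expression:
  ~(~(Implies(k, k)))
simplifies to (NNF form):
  True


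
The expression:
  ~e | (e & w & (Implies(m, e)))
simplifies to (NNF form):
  w | ~e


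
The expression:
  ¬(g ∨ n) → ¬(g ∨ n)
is always true.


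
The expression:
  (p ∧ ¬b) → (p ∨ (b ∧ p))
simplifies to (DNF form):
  True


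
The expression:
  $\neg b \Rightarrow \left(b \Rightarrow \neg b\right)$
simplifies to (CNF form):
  $\text{True}$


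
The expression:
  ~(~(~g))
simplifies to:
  ~g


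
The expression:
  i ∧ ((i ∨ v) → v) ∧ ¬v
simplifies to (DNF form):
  False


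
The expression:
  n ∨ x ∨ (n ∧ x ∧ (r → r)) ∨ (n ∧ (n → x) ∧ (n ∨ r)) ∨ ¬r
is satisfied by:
  {x: True, n: True, r: False}
  {x: True, n: False, r: False}
  {n: True, x: False, r: False}
  {x: False, n: False, r: False}
  {r: True, x: True, n: True}
  {r: True, x: True, n: False}
  {r: True, n: True, x: False}


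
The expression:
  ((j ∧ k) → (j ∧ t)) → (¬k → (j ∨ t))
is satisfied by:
  {k: True, t: True, j: True}
  {k: True, t: True, j: False}
  {k: True, j: True, t: False}
  {k: True, j: False, t: False}
  {t: True, j: True, k: False}
  {t: True, j: False, k: False}
  {j: True, t: False, k: False}


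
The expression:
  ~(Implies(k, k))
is never true.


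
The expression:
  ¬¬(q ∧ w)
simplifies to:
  q ∧ w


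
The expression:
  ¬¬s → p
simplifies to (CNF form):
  p ∨ ¬s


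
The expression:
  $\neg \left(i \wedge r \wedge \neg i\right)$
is always true.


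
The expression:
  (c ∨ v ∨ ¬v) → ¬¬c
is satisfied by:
  {c: True}


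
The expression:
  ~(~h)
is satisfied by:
  {h: True}


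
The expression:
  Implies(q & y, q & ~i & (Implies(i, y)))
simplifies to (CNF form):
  ~i | ~q | ~y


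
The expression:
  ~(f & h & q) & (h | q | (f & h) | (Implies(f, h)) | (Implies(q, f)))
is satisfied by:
  {h: False, q: False, f: False}
  {f: True, h: False, q: False}
  {q: True, h: False, f: False}
  {f: True, q: True, h: False}
  {h: True, f: False, q: False}
  {f: True, h: True, q: False}
  {q: True, h: True, f: False}


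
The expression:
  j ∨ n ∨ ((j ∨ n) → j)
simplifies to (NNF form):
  True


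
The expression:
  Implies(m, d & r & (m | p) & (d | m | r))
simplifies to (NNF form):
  ~m | (d & r)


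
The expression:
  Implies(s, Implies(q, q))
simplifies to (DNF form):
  True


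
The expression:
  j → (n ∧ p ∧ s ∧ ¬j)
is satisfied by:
  {j: False}


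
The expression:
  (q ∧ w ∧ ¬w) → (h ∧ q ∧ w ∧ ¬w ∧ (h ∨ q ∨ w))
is always true.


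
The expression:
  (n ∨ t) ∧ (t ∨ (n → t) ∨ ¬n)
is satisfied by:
  {t: True}


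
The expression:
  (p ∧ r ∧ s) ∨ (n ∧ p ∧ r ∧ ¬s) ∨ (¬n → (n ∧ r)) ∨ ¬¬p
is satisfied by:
  {n: True, p: True}
  {n: True, p: False}
  {p: True, n: False}


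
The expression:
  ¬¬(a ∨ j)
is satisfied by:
  {a: True, j: True}
  {a: True, j: False}
  {j: True, a: False}


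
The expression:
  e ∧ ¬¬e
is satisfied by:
  {e: True}


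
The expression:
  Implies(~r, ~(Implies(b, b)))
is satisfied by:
  {r: True}


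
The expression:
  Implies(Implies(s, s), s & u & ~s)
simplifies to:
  False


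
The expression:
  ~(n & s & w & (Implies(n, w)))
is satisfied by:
  {s: False, n: False, w: False}
  {w: True, s: False, n: False}
  {n: True, s: False, w: False}
  {w: True, n: True, s: False}
  {s: True, w: False, n: False}
  {w: True, s: True, n: False}
  {n: True, s: True, w: False}


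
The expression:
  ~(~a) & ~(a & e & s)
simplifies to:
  a & (~e | ~s)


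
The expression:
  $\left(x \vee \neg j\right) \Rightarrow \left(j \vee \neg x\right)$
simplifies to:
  $j \vee \neg x$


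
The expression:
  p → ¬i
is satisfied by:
  {p: False, i: False}
  {i: True, p: False}
  {p: True, i: False}


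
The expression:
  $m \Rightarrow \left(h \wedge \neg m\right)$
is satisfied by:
  {m: False}


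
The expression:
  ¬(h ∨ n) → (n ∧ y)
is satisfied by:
  {n: True, h: True}
  {n: True, h: False}
  {h: True, n: False}


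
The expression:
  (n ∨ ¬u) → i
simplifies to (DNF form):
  i ∨ (u ∧ ¬n)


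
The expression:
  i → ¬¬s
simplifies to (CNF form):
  s ∨ ¬i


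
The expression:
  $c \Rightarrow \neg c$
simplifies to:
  $\neg c$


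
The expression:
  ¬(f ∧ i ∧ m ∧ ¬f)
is always true.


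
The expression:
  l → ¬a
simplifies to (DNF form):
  ¬a ∨ ¬l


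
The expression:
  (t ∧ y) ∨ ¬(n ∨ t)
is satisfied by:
  {y: True, t: False, n: False}
  {t: False, n: False, y: False}
  {y: True, t: True, n: False}
  {y: True, n: True, t: True}


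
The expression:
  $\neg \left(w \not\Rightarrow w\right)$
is always true.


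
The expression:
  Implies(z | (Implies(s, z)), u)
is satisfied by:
  {u: True, s: True, z: False}
  {u: True, s: False, z: False}
  {z: True, u: True, s: True}
  {z: True, u: True, s: False}
  {s: True, z: False, u: False}


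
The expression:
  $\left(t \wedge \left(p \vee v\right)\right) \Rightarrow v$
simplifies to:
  $v \vee \neg p \vee \neg t$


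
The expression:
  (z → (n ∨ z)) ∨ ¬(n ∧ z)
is always true.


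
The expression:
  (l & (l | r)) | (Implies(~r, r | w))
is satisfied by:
  {r: True, l: True, w: True}
  {r: True, l: True, w: False}
  {r: True, w: True, l: False}
  {r: True, w: False, l: False}
  {l: True, w: True, r: False}
  {l: True, w: False, r: False}
  {w: True, l: False, r: False}


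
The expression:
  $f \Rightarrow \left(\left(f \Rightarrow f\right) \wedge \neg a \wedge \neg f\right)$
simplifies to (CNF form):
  $\neg f$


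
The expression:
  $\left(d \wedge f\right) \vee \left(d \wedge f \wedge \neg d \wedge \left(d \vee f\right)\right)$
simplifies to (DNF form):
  $d \wedge f$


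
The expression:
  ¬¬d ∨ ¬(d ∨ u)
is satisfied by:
  {d: True, u: False}
  {u: False, d: False}
  {u: True, d: True}


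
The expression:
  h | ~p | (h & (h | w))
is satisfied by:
  {h: True, p: False}
  {p: False, h: False}
  {p: True, h: True}


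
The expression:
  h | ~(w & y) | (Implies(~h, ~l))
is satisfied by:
  {h: True, l: False, y: False, w: False}
  {w: False, l: False, h: False, y: False}
  {w: True, h: True, l: False, y: False}
  {w: True, l: False, h: False, y: False}
  {y: True, h: True, w: False, l: False}
  {y: True, w: False, l: False, h: False}
  {y: True, w: True, h: True, l: False}
  {y: True, w: True, l: False, h: False}
  {h: True, l: True, y: False, w: False}
  {l: True, y: False, h: False, w: False}
  {w: True, l: True, h: True, y: False}
  {w: True, l: True, y: False, h: False}
  {h: True, l: True, y: True, w: False}
  {l: True, y: True, w: False, h: False}
  {w: True, l: True, y: True, h: True}


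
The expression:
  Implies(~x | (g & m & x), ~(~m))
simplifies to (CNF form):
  m | x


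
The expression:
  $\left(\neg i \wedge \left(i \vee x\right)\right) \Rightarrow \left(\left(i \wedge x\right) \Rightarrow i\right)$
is always true.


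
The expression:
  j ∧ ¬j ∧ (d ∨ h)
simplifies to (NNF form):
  False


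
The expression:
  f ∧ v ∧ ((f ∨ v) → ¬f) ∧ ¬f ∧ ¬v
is never true.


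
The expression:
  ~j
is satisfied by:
  {j: False}


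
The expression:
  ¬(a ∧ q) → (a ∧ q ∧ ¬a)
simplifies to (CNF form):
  a ∧ q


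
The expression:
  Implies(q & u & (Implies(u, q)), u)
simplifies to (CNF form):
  True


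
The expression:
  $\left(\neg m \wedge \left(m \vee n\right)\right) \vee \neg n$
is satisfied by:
  {m: False, n: False}
  {n: True, m: False}
  {m: True, n: False}


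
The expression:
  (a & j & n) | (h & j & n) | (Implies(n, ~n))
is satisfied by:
  {a: True, h: True, j: True, n: False}
  {a: True, j: True, h: False, n: False}
  {h: True, j: True, a: False, n: False}
  {j: True, a: False, h: False, n: False}
  {a: True, h: True, j: False, n: False}
  {a: True, j: False, h: False, n: False}
  {h: True, a: False, j: False, n: False}
  {a: False, j: False, h: False, n: False}
  {n: True, a: True, j: True, h: True}
  {n: True, a: True, j: True, h: False}
  {n: True, j: True, h: True, a: False}


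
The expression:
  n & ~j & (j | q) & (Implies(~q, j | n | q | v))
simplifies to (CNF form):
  n & q & ~j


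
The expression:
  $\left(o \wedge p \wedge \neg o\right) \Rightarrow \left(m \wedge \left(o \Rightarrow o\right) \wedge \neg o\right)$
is always true.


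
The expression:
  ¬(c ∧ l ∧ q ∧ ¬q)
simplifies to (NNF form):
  True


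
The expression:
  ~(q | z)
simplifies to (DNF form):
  ~q & ~z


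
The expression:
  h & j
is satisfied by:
  {h: True, j: True}


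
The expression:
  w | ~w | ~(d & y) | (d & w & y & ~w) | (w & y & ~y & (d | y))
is always true.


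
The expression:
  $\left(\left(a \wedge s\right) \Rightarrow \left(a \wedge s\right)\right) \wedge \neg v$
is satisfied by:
  {v: False}


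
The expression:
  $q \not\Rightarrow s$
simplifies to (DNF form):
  $q \wedge \neg s$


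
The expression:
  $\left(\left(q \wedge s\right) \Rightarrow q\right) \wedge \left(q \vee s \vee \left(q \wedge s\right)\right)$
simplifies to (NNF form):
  $q \vee s$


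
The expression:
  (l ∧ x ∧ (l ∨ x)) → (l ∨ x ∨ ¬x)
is always true.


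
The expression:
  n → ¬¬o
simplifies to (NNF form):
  o ∨ ¬n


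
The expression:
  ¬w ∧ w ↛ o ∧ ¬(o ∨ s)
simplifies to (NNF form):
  False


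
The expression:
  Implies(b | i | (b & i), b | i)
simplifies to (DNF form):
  True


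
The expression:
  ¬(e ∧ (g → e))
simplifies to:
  ¬e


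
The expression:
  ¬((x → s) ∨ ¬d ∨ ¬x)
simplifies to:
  d ∧ x ∧ ¬s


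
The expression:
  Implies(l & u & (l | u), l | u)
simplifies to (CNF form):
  True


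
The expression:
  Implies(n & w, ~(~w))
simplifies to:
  True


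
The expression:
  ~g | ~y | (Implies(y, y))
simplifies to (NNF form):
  True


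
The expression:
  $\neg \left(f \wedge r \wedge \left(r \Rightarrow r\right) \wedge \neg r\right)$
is always true.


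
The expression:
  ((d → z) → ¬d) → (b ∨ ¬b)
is always true.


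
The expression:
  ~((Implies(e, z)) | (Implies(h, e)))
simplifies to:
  False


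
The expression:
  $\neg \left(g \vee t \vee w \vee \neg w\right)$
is never true.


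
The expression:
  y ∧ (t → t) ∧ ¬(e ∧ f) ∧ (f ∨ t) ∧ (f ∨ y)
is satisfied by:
  {y: True, t: True, e: False, f: False}
  {f: True, y: True, t: True, e: False}
  {f: True, y: True, t: False, e: False}
  {e: True, y: True, t: True, f: False}


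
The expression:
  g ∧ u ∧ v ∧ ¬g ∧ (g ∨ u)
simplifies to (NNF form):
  False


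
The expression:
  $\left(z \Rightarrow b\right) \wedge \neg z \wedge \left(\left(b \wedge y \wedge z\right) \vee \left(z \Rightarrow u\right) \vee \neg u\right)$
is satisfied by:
  {z: False}


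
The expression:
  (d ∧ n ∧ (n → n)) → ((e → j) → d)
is always true.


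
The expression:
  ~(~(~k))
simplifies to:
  ~k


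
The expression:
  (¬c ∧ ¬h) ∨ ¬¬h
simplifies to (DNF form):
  h ∨ ¬c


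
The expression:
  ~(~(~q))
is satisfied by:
  {q: False}


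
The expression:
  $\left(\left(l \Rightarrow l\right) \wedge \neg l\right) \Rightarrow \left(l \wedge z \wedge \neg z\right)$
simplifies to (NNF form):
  $l$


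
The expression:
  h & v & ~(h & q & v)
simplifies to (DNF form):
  h & v & ~q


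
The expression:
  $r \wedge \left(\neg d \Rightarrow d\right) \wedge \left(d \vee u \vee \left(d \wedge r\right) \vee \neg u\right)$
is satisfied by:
  {r: True, d: True}


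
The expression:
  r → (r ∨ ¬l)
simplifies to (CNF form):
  True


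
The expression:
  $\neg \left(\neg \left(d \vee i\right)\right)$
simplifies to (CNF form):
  $d \vee i$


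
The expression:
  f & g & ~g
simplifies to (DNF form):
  False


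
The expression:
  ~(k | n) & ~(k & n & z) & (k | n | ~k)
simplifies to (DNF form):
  ~k & ~n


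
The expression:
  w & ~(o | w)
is never true.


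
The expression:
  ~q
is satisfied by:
  {q: False}


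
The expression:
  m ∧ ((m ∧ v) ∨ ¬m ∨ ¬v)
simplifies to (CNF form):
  m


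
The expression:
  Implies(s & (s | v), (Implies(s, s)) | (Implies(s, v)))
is always true.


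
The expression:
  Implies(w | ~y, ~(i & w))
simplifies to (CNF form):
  ~i | ~w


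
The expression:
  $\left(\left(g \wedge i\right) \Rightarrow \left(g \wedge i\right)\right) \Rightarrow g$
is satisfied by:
  {g: True}


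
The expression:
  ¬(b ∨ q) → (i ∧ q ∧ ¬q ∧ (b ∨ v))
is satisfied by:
  {b: True, q: True}
  {b: True, q: False}
  {q: True, b: False}


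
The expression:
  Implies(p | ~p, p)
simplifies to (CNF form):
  p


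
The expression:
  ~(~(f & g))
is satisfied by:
  {g: True, f: True}


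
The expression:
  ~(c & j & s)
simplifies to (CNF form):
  ~c | ~j | ~s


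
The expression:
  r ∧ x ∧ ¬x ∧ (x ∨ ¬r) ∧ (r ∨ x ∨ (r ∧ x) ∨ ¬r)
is never true.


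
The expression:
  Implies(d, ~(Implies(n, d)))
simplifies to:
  ~d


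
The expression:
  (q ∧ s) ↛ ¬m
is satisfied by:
  {m: True, s: True, q: True}


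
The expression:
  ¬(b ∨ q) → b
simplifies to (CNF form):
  b ∨ q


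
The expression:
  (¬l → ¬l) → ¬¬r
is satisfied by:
  {r: True}


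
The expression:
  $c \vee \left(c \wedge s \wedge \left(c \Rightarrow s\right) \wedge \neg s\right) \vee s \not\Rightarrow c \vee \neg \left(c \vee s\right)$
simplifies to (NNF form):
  $\text{True}$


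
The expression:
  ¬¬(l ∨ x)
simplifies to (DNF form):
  l ∨ x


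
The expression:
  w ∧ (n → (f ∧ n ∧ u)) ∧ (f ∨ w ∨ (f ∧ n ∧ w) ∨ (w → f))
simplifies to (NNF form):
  w ∧ (f ∨ ¬n) ∧ (u ∨ ¬n)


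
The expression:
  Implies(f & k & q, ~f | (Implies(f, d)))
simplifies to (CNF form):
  d | ~f | ~k | ~q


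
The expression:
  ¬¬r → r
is always true.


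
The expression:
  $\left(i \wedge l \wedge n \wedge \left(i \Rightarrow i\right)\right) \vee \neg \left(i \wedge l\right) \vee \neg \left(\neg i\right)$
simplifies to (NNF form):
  $\text{True}$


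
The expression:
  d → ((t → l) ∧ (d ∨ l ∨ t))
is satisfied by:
  {l: True, t: False, d: False}
  {t: False, d: False, l: False}
  {l: True, d: True, t: False}
  {d: True, t: False, l: False}
  {l: True, t: True, d: False}
  {t: True, l: False, d: False}
  {l: True, d: True, t: True}


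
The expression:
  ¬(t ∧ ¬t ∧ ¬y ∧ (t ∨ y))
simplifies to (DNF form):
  True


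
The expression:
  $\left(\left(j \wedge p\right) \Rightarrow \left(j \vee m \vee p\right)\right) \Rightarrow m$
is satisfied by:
  {m: True}


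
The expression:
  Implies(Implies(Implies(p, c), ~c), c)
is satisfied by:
  {c: True}


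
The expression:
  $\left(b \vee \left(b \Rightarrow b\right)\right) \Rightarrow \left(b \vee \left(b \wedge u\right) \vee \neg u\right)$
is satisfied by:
  {b: True, u: False}
  {u: False, b: False}
  {u: True, b: True}


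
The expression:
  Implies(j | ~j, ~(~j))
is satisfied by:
  {j: True}


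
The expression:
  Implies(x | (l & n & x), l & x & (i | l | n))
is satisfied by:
  {l: True, x: False}
  {x: False, l: False}
  {x: True, l: True}


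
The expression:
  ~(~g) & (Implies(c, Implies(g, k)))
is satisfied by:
  {g: True, k: True, c: False}
  {g: True, c: False, k: False}
  {g: True, k: True, c: True}


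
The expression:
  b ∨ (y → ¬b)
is always true.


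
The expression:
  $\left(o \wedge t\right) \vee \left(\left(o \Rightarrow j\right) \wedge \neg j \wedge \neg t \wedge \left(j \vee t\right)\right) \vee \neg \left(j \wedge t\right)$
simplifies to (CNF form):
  $o \vee \neg j \vee \neg t$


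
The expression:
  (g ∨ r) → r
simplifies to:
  r ∨ ¬g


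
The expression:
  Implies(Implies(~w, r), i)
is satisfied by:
  {i: True, r: False, w: False}
  {i: True, w: True, r: False}
  {i: True, r: True, w: False}
  {i: True, w: True, r: True}
  {w: False, r: False, i: False}


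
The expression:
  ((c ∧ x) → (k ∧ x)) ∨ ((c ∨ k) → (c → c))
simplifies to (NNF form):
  True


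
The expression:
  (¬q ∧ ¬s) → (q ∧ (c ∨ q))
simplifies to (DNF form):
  q ∨ s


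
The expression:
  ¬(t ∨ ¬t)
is never true.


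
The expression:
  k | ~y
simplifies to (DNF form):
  k | ~y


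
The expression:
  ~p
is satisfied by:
  {p: False}


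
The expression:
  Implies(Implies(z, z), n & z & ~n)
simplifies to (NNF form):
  False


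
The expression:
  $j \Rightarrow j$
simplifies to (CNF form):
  $\text{True}$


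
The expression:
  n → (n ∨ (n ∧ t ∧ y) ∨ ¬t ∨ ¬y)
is always true.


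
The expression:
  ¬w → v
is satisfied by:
  {v: True, w: True}
  {v: True, w: False}
  {w: True, v: False}


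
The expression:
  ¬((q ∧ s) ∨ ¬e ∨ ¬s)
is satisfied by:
  {e: True, s: True, q: False}


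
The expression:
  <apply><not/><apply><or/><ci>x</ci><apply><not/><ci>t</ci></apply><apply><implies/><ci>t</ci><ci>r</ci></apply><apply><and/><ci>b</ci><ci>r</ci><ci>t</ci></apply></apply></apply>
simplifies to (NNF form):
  <apply><and/><ci>t</ci><apply><not/><ci>r</ci></apply><apply><not/><ci>x</ci></apply></apply>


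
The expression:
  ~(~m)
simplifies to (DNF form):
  m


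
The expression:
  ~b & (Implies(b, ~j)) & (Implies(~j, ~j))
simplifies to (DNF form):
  ~b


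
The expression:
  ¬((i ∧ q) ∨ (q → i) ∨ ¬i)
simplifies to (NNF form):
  False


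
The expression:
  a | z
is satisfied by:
  {a: True, z: True}
  {a: True, z: False}
  {z: True, a: False}


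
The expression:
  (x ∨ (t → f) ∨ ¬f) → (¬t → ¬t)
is always true.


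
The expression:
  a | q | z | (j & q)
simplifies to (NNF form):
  a | q | z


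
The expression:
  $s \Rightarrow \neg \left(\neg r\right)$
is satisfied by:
  {r: True, s: False}
  {s: False, r: False}
  {s: True, r: True}


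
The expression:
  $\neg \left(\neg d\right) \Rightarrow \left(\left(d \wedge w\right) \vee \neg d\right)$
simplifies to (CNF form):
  $w \vee \neg d$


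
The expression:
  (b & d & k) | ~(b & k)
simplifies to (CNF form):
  d | ~b | ~k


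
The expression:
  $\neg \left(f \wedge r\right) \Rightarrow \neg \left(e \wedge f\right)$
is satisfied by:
  {r: True, e: False, f: False}
  {e: False, f: False, r: False}
  {f: True, r: True, e: False}
  {f: True, e: False, r: False}
  {r: True, e: True, f: False}
  {e: True, r: False, f: False}
  {f: True, e: True, r: True}


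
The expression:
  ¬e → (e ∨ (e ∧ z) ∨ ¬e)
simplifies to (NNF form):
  True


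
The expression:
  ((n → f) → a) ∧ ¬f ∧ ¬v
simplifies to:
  ¬f ∧ ¬v ∧ (a ∨ n)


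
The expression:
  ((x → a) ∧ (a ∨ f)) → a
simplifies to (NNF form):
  a ∨ x ∨ ¬f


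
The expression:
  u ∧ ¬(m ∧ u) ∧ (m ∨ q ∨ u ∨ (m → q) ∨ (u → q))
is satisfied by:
  {u: True, m: False}


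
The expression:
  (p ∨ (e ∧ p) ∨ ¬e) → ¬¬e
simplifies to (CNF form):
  e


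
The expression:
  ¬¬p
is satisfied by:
  {p: True}


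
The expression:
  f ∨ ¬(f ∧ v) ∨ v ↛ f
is always true.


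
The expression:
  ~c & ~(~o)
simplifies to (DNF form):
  o & ~c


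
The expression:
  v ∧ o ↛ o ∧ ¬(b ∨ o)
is never true.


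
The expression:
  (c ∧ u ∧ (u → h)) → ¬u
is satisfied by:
  {h: False, c: False, u: False}
  {u: True, h: False, c: False}
  {c: True, h: False, u: False}
  {u: True, c: True, h: False}
  {h: True, u: False, c: False}
  {u: True, h: True, c: False}
  {c: True, h: True, u: False}


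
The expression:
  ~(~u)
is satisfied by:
  {u: True}


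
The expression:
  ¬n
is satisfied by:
  {n: False}


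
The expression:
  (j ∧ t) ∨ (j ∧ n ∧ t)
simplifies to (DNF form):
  j ∧ t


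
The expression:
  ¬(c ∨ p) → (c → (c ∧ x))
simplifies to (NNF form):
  True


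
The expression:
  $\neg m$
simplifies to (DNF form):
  $\neg m$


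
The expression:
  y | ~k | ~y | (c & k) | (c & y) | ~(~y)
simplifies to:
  True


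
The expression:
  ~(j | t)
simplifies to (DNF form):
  ~j & ~t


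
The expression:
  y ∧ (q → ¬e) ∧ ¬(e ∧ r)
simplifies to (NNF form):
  y ∧ (¬e ∨ ¬q) ∧ (¬e ∨ ¬r)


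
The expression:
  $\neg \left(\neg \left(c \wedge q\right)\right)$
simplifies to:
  $c \wedge q$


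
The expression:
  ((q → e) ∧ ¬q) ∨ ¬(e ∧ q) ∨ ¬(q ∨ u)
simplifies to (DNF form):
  ¬e ∨ ¬q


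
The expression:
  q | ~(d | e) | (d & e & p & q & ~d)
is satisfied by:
  {q: True, e: False, d: False}
  {d: True, q: True, e: False}
  {q: True, e: True, d: False}
  {d: True, q: True, e: True}
  {d: False, e: False, q: False}


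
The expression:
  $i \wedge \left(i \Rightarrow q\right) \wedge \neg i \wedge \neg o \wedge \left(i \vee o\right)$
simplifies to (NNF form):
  $\text{False}$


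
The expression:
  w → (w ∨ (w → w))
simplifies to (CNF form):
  True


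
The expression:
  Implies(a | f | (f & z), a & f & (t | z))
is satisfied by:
  {t: True, z: True, f: False, a: False}
  {t: True, z: False, f: False, a: False}
  {z: True, a: False, t: False, f: False}
  {a: False, z: False, t: False, f: False}
  {f: True, a: True, t: True, z: True}
  {f: True, a: True, t: True, z: False}
  {f: True, a: True, z: True, t: False}


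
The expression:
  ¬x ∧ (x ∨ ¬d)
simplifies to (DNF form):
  ¬d ∧ ¬x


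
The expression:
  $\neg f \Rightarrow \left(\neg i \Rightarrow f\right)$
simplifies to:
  $f \vee i$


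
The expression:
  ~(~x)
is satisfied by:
  {x: True}


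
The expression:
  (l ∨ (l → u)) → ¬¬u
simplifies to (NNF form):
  u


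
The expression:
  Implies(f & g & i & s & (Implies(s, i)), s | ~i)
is always true.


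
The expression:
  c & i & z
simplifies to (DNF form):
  c & i & z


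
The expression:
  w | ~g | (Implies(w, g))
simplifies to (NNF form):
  True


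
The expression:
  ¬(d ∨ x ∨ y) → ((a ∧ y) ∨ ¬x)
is always true.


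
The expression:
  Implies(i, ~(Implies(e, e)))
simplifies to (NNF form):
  ~i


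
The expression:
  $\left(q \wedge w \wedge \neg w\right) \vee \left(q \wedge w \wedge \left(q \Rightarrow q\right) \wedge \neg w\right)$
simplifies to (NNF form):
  $\text{False}$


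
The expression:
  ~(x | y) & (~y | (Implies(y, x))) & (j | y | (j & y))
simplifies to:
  j & ~x & ~y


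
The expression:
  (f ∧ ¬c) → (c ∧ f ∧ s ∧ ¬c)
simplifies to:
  c ∨ ¬f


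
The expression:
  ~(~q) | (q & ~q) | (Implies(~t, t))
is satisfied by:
  {t: True, q: True}
  {t: True, q: False}
  {q: True, t: False}


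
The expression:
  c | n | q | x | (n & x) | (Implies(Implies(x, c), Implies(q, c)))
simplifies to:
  True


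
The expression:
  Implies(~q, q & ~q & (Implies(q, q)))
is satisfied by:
  {q: True}


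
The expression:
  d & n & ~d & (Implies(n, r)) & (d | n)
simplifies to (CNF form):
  False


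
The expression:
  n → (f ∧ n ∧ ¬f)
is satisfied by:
  {n: False}


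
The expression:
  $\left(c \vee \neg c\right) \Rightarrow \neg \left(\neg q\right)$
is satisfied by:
  {q: True}
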